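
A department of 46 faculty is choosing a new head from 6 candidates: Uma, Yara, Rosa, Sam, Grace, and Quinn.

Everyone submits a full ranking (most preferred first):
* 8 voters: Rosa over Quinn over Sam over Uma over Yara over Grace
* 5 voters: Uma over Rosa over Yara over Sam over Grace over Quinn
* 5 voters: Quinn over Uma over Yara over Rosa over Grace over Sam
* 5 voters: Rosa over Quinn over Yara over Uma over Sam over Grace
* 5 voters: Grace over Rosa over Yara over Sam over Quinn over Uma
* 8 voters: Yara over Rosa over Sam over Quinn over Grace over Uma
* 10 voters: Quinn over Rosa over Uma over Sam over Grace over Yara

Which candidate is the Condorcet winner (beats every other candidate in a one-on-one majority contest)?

Rosa vs Uma: 36–10
Rosa vs Yara: 33–13
Rosa vs Sam: 46–0
Rosa vs Grace: 41–5
Rosa vs Quinn: 31–15
Rosa beats every other candidate.

Rosa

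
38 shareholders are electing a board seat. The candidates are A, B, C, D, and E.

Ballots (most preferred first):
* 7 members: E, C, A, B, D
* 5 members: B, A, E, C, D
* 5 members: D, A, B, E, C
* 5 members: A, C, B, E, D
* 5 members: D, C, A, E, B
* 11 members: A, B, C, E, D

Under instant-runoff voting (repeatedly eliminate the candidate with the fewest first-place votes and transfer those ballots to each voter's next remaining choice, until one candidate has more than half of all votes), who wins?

A

Round 1: A 16, B 5, C 0, D 10, E 7. C eliminated.
Round 2: A 16, B 5, D 10, E 7. B eliminated.
Round 3: A 21, D 10, E 7. A has a majority (≥20).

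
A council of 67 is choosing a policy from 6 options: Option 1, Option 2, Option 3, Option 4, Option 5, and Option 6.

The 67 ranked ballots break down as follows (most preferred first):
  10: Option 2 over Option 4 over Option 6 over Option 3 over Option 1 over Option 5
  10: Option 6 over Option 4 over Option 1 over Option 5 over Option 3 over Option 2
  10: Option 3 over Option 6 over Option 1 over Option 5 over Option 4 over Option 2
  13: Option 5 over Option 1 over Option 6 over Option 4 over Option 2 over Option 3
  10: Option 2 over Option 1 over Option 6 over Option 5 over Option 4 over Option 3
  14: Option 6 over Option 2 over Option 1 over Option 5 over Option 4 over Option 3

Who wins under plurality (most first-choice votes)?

Option 6

First-place votes: Option 1 0, Option 2 20, Option 3 10, Option 4 0, Option 5 13, Option 6 24.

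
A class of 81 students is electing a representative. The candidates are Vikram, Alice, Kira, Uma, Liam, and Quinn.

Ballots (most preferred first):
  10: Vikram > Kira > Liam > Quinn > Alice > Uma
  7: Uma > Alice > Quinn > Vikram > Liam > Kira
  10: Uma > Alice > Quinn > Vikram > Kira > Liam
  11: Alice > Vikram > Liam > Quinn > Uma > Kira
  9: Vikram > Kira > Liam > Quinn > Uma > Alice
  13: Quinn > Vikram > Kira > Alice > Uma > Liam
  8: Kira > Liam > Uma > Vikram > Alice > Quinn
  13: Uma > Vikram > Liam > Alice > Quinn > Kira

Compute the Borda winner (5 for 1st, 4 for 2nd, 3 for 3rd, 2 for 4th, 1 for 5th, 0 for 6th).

Vikram: 10×5 + 7×2 + 10×2 + 11×4 + 9×5 + 13×4 + 8×2 + 13×4 = 293
Alice: 10×1 + 7×4 + 10×4 + 11×5 + 9×0 + 13×2 + 8×1 + 13×2 = 193
Kira: 10×4 + 7×0 + 10×1 + 11×0 + 9×4 + 13×3 + 8×5 + 13×0 = 165
Uma: 10×0 + 7×5 + 10×5 + 11×1 + 9×1 + 13×1 + 8×3 + 13×5 = 207
Liam: 10×3 + 7×1 + 10×0 + 11×3 + 9×3 + 13×0 + 8×4 + 13×3 = 168
Quinn: 10×2 + 7×3 + 10×3 + 11×2 + 9×2 + 13×5 + 8×0 + 13×1 = 189

Vikram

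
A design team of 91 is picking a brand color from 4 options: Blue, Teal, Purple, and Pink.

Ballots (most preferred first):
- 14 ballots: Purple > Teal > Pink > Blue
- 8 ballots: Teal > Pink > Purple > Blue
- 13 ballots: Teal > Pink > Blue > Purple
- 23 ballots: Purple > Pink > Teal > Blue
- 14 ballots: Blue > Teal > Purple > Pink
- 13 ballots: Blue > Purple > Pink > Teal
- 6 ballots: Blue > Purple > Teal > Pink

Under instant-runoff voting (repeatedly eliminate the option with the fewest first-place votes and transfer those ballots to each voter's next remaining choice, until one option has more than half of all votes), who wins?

Blue

Round 1: Blue 33, Teal 21, Purple 37, Pink 0. Pink eliminated.
Round 2: Blue 33, Teal 21, Purple 37. Teal eliminated.
Round 3: Blue 46, Purple 45. Blue has a majority (≥46).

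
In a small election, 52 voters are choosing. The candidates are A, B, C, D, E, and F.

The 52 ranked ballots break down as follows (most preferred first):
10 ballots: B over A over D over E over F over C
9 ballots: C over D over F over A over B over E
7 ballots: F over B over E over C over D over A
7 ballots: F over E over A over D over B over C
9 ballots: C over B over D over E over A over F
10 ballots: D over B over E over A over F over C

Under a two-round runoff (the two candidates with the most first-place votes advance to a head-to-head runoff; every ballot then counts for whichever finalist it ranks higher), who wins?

Round 1 first-place votes: A 0, B 10, C 18, D 10, E 0, F 14. C and F advance.
Runoff: C is ranked above F on 18 ballots, F above C on 34.

F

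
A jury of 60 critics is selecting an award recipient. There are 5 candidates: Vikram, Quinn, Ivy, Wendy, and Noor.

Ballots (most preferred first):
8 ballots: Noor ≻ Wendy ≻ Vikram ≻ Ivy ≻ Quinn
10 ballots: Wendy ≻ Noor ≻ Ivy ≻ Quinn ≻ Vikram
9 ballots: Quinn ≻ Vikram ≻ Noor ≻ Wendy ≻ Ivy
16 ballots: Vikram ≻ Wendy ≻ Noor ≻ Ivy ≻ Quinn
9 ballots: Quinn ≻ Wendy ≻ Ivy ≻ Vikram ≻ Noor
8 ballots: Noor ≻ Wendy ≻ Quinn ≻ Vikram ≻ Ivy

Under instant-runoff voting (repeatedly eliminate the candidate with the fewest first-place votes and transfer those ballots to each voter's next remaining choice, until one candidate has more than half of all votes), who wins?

Noor

Round 1: Vikram 16, Quinn 18, Ivy 0, Wendy 10, Noor 16. Ivy eliminated.
Round 2: Vikram 16, Quinn 18, Wendy 10, Noor 16. Wendy eliminated.
Round 3: Vikram 16, Quinn 18, Noor 26. Vikram eliminated.
Round 4: Quinn 18, Noor 42. Noor has a majority (≥31).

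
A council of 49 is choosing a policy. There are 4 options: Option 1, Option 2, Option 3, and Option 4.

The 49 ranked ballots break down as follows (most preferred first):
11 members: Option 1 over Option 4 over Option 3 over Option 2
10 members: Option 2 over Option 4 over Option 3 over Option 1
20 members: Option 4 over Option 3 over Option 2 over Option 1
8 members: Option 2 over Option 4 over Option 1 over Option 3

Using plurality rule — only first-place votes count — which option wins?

First-place votes: Option 1 11, Option 2 18, Option 3 0, Option 4 20.

Option 4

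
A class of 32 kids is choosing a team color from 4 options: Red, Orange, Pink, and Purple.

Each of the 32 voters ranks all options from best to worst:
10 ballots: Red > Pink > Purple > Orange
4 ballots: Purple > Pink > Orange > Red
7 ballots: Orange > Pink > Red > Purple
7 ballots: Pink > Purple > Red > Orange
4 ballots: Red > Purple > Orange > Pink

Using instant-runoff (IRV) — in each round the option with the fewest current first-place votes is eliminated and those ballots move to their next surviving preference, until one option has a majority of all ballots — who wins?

Round 1: Red 14, Orange 7, Pink 7, Purple 4. Purple eliminated.
Round 2: Red 14, Orange 7, Pink 11. Orange eliminated.
Round 3: Red 14, Pink 18. Pink has a majority (≥17).

Pink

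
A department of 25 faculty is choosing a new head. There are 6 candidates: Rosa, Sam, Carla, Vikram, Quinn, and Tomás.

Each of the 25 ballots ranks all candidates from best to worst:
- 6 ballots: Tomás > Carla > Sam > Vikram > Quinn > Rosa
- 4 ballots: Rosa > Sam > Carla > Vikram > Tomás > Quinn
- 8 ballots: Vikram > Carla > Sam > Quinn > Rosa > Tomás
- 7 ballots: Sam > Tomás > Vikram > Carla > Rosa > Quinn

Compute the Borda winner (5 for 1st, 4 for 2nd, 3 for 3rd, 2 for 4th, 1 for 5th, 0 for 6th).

Sam

Rosa: 6×0 + 4×5 + 8×1 + 7×1 = 35
Sam: 6×3 + 4×4 + 8×3 + 7×5 = 93
Carla: 6×4 + 4×3 + 8×4 + 7×2 = 82
Vikram: 6×2 + 4×2 + 8×5 + 7×3 = 81
Quinn: 6×1 + 4×0 + 8×2 + 7×0 = 22
Tomás: 6×5 + 4×1 + 8×0 + 7×4 = 62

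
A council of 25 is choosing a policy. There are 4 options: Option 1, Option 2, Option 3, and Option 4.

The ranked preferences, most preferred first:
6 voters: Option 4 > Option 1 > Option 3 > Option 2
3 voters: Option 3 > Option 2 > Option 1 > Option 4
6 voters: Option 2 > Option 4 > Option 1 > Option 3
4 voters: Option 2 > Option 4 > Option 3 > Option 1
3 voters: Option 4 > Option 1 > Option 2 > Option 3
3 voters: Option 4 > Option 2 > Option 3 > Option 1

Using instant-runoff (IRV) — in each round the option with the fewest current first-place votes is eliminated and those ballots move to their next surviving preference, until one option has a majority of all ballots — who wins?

Round 1: Option 1 0, Option 2 10, Option 3 3, Option 4 12. Option 1 eliminated.
Round 2: Option 2 10, Option 3 3, Option 4 12. Option 3 eliminated.
Round 3: Option 2 13, Option 4 12. Option 2 has a majority (≥13).

Option 2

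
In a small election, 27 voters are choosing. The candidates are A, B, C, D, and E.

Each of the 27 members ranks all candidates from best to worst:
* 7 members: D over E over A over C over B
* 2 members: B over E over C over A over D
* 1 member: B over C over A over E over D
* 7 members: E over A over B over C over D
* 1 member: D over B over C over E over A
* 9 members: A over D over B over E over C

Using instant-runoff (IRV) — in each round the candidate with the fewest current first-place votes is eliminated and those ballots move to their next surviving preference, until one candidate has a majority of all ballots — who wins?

Round 1: A 9, B 3, C 0, D 8, E 7. C eliminated.
Round 2: A 9, B 3, D 8, E 7. B eliminated.
Round 3: A 10, D 8, E 9. D eliminated.
Round 4: A 10, E 17. E has a majority (≥14).

E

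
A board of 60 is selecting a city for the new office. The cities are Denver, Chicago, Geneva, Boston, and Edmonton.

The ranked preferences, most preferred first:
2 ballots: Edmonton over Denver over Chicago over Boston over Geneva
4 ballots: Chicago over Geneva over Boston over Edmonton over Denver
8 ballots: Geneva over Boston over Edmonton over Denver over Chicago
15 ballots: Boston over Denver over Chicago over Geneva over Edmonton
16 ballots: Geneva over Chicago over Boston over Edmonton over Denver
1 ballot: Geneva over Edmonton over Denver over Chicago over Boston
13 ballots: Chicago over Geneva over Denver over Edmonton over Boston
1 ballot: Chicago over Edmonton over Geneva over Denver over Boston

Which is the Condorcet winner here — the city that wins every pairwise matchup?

Chicago vs Denver: 34–26
Chicago vs Geneva: 35–25
Chicago vs Boston: 37–23
Chicago vs Edmonton: 49–11
Chicago beats every other city.

Chicago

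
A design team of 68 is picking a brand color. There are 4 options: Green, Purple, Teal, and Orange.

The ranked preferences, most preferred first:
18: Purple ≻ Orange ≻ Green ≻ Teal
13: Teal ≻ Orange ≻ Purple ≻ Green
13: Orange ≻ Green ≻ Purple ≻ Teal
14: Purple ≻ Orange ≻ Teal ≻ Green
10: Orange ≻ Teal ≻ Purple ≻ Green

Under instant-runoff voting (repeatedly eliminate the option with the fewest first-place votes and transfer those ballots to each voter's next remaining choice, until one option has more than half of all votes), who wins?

Round 1: Green 0, Purple 32, Teal 13, Orange 23. Green eliminated.
Round 2: Purple 32, Teal 13, Orange 23. Teal eliminated.
Round 3: Purple 32, Orange 36. Orange has a majority (≥35).

Orange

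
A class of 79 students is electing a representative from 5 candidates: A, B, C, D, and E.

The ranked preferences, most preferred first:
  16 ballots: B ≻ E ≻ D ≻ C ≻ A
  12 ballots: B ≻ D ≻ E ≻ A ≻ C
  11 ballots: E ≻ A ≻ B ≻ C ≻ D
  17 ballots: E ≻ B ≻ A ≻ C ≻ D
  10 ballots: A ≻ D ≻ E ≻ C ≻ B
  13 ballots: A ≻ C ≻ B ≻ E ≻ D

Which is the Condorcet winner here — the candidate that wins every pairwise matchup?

B

B vs A: 45–34
B vs C: 56–23
B vs D: 69–10
B vs E: 41–38
B beats every other candidate.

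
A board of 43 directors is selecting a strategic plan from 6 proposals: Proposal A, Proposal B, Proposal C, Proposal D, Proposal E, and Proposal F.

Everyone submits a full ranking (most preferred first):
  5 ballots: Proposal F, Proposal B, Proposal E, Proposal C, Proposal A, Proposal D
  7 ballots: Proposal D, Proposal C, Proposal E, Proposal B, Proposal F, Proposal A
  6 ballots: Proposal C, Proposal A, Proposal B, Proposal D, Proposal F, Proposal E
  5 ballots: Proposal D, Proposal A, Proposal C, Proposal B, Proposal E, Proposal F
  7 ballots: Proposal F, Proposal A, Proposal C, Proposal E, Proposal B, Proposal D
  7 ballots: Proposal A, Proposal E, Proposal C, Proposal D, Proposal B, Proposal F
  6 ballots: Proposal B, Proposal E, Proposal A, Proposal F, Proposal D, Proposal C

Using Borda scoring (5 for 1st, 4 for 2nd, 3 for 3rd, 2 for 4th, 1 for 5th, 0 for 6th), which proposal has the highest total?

Proposal A: 5×1 + 7×0 + 6×4 + 5×4 + 7×4 + 7×5 + 6×3 = 130
Proposal B: 5×4 + 7×2 + 6×3 + 5×2 + 7×1 + 7×1 + 6×5 = 106
Proposal C: 5×2 + 7×4 + 6×5 + 5×3 + 7×3 + 7×3 + 6×0 = 125
Proposal D: 5×0 + 7×5 + 6×2 + 5×5 + 7×0 + 7×2 + 6×1 = 92
Proposal E: 5×3 + 7×3 + 6×0 + 5×1 + 7×2 + 7×4 + 6×4 = 107
Proposal F: 5×5 + 7×1 + 6×1 + 5×0 + 7×5 + 7×0 + 6×2 = 85

Proposal A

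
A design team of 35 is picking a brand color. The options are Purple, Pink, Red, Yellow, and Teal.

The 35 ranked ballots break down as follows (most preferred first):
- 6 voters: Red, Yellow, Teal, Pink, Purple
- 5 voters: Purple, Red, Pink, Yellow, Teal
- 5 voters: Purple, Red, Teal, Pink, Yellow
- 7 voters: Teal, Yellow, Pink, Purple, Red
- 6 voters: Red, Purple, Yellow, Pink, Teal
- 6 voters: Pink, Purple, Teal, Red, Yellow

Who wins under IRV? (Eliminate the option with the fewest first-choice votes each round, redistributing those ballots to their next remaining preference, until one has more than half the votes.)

Purple

Round 1: Purple 10, Pink 6, Red 12, Yellow 0, Teal 7. Yellow eliminated.
Round 2: Purple 10, Pink 6, Red 12, Teal 7. Pink eliminated.
Round 3: Purple 16, Red 12, Teal 7. Teal eliminated.
Round 4: Purple 23, Red 12. Purple has a majority (≥18).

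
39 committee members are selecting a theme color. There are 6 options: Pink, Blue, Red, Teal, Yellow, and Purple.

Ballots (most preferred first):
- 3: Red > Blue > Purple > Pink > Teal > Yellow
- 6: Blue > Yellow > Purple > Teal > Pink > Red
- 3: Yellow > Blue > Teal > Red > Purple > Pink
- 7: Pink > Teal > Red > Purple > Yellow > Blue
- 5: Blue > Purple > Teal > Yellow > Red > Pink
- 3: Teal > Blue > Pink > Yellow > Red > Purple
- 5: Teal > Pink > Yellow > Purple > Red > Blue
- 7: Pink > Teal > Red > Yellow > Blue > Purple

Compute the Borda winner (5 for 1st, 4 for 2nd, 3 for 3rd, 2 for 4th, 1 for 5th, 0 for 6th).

Teal

Pink: 3×2 + 6×1 + 3×0 + 7×5 + 5×0 + 3×3 + 5×4 + 7×5 = 111
Blue: 3×4 + 6×5 + 3×4 + 7×0 + 5×5 + 3×4 + 5×0 + 7×1 = 98
Red: 3×5 + 6×0 + 3×2 + 7×3 + 5×1 + 3×1 + 5×1 + 7×3 = 76
Teal: 3×1 + 6×2 + 3×3 + 7×4 + 5×3 + 3×5 + 5×5 + 7×4 = 135
Yellow: 3×0 + 6×4 + 3×5 + 7×1 + 5×2 + 3×2 + 5×3 + 7×2 = 91
Purple: 3×3 + 6×3 + 3×1 + 7×2 + 5×4 + 3×0 + 5×2 + 7×0 = 74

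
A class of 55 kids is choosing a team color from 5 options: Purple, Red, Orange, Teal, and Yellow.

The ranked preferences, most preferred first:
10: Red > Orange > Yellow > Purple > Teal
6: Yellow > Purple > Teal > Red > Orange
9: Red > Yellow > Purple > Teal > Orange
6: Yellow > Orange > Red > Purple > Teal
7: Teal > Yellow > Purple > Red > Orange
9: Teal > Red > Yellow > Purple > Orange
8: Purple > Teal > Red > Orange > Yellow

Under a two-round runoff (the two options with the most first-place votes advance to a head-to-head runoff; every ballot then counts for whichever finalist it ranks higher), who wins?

Teal

Round 1 first-place votes: Purple 8, Red 19, Orange 0, Teal 16, Yellow 12. Red and Teal advance.
Runoff: Red is ranked above Teal on 25 ballots, Teal above Red on 30.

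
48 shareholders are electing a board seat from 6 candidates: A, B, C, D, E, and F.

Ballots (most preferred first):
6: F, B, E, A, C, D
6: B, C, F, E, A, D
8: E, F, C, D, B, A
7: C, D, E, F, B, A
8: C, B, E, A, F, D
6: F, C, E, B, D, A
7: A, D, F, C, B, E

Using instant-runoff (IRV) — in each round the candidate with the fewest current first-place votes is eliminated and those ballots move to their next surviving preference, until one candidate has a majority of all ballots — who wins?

Round 1: A 7, B 6, C 15, D 0, E 8, F 12. D eliminated.
Round 2: A 7, B 6, C 15, E 8, F 12. B eliminated.
Round 3: A 7, C 21, E 8, F 12. A eliminated.
Round 4: C 21, E 8, F 19. E eliminated.
Round 5: C 21, F 27. F has a majority (≥25).

F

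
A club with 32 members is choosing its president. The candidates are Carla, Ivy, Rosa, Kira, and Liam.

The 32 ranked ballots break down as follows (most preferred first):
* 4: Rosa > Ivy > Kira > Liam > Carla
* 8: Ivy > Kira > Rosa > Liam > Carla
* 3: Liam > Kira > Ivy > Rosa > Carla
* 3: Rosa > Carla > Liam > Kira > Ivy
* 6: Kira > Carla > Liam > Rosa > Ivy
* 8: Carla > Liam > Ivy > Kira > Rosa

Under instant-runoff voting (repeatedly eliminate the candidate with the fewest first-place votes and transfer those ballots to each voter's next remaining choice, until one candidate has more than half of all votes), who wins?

Round 1: Carla 8, Ivy 8, Rosa 7, Kira 6, Liam 3. Liam eliminated.
Round 2: Carla 8, Ivy 8, Rosa 7, Kira 9. Rosa eliminated.
Round 3: Carla 11, Ivy 12, Kira 9. Kira eliminated.
Round 4: Carla 17, Ivy 15. Carla has a majority (≥17).

Carla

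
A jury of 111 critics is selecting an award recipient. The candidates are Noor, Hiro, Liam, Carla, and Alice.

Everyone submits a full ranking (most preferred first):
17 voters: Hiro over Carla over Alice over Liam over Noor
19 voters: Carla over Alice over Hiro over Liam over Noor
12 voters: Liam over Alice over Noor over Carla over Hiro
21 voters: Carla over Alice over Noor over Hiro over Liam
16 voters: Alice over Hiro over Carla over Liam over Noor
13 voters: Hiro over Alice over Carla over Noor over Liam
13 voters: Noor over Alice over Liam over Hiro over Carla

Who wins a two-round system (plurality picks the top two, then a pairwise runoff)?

Hiro

Round 1 first-place votes: Noor 13, Hiro 30, Liam 12, Carla 40, Alice 16. Carla and Hiro advance.
Runoff: Carla is ranked above Hiro on 52 ballots, Hiro above Carla on 59.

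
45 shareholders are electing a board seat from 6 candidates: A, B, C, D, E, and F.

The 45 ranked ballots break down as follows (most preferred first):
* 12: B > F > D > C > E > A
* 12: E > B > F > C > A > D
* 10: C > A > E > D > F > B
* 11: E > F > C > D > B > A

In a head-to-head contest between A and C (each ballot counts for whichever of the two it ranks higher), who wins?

A is ranked above C on 0 ballots; C above A on 45.

C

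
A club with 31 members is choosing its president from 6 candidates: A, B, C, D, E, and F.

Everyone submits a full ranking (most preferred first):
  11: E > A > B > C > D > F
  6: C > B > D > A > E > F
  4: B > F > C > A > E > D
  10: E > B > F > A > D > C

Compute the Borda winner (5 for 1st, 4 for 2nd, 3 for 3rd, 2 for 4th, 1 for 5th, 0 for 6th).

B

A: 11×4 + 6×2 + 4×2 + 10×2 = 84
B: 11×3 + 6×4 + 4×5 + 10×4 = 117
C: 11×2 + 6×5 + 4×3 + 10×0 = 64
D: 11×1 + 6×3 + 4×0 + 10×1 = 39
E: 11×5 + 6×1 + 4×1 + 10×5 = 115
F: 11×0 + 6×0 + 4×4 + 10×3 = 46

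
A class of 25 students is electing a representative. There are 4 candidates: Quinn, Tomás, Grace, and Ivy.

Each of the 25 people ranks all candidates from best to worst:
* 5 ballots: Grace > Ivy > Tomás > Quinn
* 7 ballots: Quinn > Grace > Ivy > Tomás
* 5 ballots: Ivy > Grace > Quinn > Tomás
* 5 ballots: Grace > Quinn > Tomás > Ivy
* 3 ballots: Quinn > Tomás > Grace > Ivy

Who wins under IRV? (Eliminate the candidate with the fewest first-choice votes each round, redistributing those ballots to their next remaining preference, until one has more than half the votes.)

Round 1: Quinn 10, Tomás 0, Grace 10, Ivy 5. Tomás eliminated.
Round 2: Quinn 10, Grace 10, Ivy 5. Ivy eliminated.
Round 3: Quinn 10, Grace 15. Grace has a majority (≥13).

Grace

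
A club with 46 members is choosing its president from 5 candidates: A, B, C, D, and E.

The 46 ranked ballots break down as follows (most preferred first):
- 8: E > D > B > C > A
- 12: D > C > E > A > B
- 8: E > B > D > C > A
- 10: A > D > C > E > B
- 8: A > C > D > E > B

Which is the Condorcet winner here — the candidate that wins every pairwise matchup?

D vs A: 28–18
D vs B: 38–8
D vs C: 38–8
D vs E: 30–16
D beats every other candidate.

D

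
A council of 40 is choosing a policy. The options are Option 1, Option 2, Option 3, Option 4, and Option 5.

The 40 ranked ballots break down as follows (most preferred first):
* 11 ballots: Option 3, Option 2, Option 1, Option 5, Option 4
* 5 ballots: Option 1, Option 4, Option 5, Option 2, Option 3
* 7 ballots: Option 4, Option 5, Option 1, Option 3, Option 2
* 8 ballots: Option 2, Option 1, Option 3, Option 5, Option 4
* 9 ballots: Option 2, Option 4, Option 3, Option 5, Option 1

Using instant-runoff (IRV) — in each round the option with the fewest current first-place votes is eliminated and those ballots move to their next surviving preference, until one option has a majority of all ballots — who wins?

Round 1: Option 1 5, Option 2 17, Option 3 11, Option 4 7, Option 5 0. Option 5 eliminated.
Round 2: Option 1 5, Option 2 17, Option 3 11, Option 4 7. Option 1 eliminated.
Round 3: Option 2 17, Option 3 11, Option 4 12. Option 3 eliminated.
Round 4: Option 2 28, Option 4 12. Option 2 has a majority (≥21).

Option 2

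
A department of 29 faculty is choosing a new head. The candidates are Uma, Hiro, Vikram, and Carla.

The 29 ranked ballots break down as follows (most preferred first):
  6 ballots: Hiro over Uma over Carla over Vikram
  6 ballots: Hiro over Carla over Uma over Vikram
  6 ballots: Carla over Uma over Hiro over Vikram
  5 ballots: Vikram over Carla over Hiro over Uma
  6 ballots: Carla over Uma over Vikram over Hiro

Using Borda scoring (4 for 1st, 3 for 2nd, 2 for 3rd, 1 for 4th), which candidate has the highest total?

Uma: 6×3 + 6×2 + 6×3 + 5×1 + 6×3 = 71
Hiro: 6×4 + 6×4 + 6×2 + 5×2 + 6×1 = 76
Vikram: 6×1 + 6×1 + 6×1 + 5×4 + 6×2 = 50
Carla: 6×2 + 6×3 + 6×4 + 5×3 + 6×4 = 93

Carla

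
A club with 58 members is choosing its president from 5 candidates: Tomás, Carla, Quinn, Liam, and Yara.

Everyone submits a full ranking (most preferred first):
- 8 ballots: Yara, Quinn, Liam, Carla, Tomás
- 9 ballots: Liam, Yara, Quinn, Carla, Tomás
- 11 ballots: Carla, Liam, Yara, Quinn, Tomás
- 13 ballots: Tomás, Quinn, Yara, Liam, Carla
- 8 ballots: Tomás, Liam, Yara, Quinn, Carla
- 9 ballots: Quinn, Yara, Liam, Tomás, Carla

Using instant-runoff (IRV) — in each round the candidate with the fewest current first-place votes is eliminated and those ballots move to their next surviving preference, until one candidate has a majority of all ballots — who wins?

Quinn

Round 1: Tomás 21, Carla 11, Quinn 9, Liam 9, Yara 8. Yara eliminated.
Round 2: Tomás 21, Carla 11, Quinn 17, Liam 9. Liam eliminated.
Round 3: Tomás 21, Carla 11, Quinn 26. Carla eliminated.
Round 4: Tomás 21, Quinn 37. Quinn has a majority (≥30).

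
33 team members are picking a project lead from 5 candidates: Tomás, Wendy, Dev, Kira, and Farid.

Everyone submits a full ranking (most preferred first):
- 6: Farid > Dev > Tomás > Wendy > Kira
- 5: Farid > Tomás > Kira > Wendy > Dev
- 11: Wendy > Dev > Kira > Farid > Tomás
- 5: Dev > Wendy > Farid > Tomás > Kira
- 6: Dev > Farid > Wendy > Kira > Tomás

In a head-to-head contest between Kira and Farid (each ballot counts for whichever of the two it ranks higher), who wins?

Kira is ranked above Farid on 11 ballots; Farid above Kira on 22.

Farid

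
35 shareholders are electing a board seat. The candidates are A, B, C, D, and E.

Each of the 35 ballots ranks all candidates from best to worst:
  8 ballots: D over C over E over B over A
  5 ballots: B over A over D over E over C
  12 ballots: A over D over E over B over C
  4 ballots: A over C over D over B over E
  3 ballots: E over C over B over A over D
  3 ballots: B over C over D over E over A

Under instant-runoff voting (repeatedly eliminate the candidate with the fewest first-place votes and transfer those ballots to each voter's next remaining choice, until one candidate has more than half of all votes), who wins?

B

Round 1: A 16, B 8, C 0, D 8, E 3. C eliminated.
Round 2: A 16, B 8, D 8, E 3. E eliminated.
Round 3: A 16, B 11, D 8. D eliminated.
Round 4: A 16, B 19. B has a majority (≥18).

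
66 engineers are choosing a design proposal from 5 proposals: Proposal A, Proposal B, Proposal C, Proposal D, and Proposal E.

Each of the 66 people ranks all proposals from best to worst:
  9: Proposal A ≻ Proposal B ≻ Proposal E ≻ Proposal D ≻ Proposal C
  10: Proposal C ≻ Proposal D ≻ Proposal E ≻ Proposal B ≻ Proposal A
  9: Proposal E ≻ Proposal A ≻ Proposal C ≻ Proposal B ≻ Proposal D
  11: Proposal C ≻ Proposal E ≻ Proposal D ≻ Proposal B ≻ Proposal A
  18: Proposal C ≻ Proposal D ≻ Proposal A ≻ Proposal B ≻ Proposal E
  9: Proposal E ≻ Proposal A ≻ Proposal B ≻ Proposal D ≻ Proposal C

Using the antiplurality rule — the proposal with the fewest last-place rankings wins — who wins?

Last-place votes: Proposal A 21, Proposal B 0, Proposal C 18, Proposal D 9, Proposal E 18.

Proposal B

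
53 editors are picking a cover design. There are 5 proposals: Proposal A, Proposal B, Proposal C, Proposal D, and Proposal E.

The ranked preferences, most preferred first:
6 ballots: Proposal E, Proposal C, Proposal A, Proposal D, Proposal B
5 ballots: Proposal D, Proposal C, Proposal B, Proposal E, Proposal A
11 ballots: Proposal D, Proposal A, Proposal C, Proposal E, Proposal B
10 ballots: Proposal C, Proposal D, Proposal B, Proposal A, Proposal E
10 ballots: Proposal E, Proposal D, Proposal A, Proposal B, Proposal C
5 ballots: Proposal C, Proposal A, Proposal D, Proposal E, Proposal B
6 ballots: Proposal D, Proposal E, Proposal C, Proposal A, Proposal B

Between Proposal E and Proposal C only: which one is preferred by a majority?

Proposal C

Proposal E is ranked above Proposal C on 22 ballots; Proposal C above Proposal E on 31.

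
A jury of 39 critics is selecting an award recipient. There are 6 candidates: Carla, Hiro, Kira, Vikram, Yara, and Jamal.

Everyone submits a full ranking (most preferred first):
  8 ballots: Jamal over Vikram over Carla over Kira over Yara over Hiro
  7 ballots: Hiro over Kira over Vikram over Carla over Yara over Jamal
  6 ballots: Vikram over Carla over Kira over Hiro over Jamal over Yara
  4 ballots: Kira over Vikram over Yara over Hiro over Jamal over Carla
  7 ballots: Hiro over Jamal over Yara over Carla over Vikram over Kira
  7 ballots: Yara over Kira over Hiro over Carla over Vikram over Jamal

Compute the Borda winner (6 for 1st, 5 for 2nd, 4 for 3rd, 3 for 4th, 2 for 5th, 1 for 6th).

Carla: 8×4 + 7×3 + 6×5 + 4×1 + 7×3 + 7×3 = 129
Hiro: 8×1 + 7×6 + 6×3 + 4×3 + 7×6 + 7×4 = 150
Kira: 8×3 + 7×5 + 6×4 + 4×6 + 7×1 + 7×5 = 149
Vikram: 8×5 + 7×4 + 6×6 + 4×5 + 7×2 + 7×2 = 152
Yara: 8×2 + 7×2 + 6×1 + 4×4 + 7×4 + 7×6 = 122
Jamal: 8×6 + 7×1 + 6×2 + 4×2 + 7×5 + 7×1 = 117

Vikram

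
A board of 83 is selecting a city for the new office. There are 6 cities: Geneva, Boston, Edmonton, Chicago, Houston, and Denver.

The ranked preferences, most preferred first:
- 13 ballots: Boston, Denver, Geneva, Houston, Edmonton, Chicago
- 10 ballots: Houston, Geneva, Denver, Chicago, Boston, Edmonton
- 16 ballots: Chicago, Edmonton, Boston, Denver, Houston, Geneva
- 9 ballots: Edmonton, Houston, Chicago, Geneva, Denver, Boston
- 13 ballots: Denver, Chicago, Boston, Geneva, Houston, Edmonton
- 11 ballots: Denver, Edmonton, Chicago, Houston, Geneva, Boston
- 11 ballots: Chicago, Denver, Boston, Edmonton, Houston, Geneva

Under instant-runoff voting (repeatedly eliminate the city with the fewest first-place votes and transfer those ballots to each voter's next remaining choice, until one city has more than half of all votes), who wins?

Denver

Round 1: Geneva 0, Boston 13, Edmonton 9, Chicago 27, Houston 10, Denver 24. Geneva eliminated.
Round 2: Boston 13, Edmonton 9, Chicago 27, Houston 10, Denver 24. Edmonton eliminated.
Round 3: Boston 13, Chicago 27, Houston 19, Denver 24. Boston eliminated.
Round 4: Chicago 27, Houston 19, Denver 37. Houston eliminated.
Round 5: Chicago 36, Denver 47. Denver has a majority (≥42).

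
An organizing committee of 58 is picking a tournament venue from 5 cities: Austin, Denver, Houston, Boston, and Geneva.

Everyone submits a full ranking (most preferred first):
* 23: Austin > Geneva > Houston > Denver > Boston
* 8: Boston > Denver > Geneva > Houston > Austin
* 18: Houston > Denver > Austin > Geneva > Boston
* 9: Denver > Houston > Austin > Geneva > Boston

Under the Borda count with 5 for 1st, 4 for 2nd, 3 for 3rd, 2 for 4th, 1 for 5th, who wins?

Houston

Austin: 23×5 + 8×1 + 18×3 + 9×3 = 204
Denver: 23×2 + 8×4 + 18×4 + 9×5 = 195
Houston: 23×3 + 8×2 + 18×5 + 9×4 = 211
Boston: 23×1 + 8×5 + 18×1 + 9×1 = 90
Geneva: 23×4 + 8×3 + 18×2 + 9×2 = 170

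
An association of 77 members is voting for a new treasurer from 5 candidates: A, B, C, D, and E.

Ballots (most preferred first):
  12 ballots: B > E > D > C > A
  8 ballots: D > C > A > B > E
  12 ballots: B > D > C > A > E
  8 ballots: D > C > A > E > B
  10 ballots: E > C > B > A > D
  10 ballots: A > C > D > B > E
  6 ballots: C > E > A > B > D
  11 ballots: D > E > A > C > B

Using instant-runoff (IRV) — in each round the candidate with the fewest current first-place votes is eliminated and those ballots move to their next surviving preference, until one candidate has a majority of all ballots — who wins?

Round 1: A 10, B 24, C 6, D 27, E 10. C eliminated.
Round 2: A 10, B 24, D 27, E 16. A eliminated.
Round 3: B 24, D 37, E 16. E eliminated.
Round 4: B 40, D 37. B has a majority (≥39).

B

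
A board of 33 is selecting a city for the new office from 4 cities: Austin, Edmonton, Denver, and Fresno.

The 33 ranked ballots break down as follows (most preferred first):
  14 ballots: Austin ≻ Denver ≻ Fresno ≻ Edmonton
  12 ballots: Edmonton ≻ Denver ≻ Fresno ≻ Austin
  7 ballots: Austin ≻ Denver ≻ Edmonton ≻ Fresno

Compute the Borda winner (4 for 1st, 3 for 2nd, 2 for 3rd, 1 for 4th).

Austin: 14×4 + 12×1 + 7×4 = 96
Edmonton: 14×1 + 12×4 + 7×2 = 76
Denver: 14×3 + 12×3 + 7×3 = 99
Fresno: 14×2 + 12×2 + 7×1 = 59

Denver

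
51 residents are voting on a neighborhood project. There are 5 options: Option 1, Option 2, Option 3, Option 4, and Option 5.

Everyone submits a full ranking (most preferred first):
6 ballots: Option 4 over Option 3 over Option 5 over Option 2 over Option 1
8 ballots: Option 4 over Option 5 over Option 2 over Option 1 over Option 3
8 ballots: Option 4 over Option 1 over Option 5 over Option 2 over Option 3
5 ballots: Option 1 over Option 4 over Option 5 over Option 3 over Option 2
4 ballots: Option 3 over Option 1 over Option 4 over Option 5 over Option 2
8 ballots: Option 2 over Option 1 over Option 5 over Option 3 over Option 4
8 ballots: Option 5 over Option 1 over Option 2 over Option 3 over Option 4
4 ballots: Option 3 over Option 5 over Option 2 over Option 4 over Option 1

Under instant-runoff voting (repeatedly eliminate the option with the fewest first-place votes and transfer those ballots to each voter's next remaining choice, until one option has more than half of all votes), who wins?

Option 4

Round 1: Option 1 5, Option 2 8, Option 3 8, Option 4 22, Option 5 8. Option 1 eliminated.
Round 2: Option 2 8, Option 3 8, Option 4 27, Option 5 8. Option 4 has a majority (≥26).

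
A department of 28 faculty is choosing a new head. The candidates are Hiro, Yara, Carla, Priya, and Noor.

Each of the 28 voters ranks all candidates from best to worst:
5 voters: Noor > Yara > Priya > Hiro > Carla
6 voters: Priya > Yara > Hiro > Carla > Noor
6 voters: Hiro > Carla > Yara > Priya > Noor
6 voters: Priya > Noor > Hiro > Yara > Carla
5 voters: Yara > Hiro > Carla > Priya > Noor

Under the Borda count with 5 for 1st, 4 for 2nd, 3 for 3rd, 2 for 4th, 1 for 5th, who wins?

Yara

Hiro: 5×2 + 6×3 + 6×5 + 6×3 + 5×4 = 96
Yara: 5×4 + 6×4 + 6×3 + 6×2 + 5×5 = 99
Carla: 5×1 + 6×2 + 6×4 + 6×1 + 5×3 = 62
Priya: 5×3 + 6×5 + 6×2 + 6×5 + 5×2 = 97
Noor: 5×5 + 6×1 + 6×1 + 6×4 + 5×1 = 66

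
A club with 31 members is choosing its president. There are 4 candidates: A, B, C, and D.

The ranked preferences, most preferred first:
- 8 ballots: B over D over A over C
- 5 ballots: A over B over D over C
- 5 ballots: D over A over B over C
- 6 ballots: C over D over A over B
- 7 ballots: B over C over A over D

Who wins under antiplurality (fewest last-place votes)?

Last-place votes: A 0, B 6, C 18, D 7.

A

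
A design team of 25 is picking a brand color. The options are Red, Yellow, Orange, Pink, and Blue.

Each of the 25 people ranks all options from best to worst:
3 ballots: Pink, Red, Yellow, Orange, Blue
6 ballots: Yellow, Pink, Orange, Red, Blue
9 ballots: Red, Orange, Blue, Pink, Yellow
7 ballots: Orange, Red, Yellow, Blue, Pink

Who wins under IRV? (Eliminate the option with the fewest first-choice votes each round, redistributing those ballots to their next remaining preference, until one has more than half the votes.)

Orange

Round 1: Red 9, Yellow 6, Orange 7, Pink 3, Blue 0. Blue eliminated.
Round 2: Red 9, Yellow 6, Orange 7, Pink 3. Pink eliminated.
Round 3: Red 12, Yellow 6, Orange 7. Yellow eliminated.
Round 4: Red 12, Orange 13. Orange has a majority (≥13).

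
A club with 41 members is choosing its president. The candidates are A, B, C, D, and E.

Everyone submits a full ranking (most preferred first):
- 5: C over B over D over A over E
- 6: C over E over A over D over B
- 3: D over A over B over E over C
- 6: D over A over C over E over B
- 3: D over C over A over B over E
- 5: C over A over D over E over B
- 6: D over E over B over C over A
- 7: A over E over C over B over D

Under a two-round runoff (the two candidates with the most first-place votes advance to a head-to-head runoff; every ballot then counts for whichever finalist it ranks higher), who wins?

C

Round 1 first-place votes: A 7, B 0, C 16, D 18, E 0. D and C advance.
Runoff: D is ranked above C on 18 ballots, C above D on 23.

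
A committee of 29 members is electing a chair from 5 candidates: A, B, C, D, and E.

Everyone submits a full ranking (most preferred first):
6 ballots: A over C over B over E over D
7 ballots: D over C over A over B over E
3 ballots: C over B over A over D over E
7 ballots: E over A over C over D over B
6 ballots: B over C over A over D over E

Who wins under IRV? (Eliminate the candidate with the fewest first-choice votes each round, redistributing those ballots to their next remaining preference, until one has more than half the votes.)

Round 1: A 6, B 6, C 3, D 7, E 7. C eliminated.
Round 2: A 6, B 9, D 7, E 7. A eliminated.
Round 3: B 15, D 7, E 7. B has a majority (≥15).

B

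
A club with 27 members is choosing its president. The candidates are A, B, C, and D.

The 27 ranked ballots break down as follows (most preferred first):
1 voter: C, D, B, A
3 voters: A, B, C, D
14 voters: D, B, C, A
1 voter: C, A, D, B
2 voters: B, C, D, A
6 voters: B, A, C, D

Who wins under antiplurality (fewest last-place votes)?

C

Last-place votes: A 17, B 1, C 0, D 9.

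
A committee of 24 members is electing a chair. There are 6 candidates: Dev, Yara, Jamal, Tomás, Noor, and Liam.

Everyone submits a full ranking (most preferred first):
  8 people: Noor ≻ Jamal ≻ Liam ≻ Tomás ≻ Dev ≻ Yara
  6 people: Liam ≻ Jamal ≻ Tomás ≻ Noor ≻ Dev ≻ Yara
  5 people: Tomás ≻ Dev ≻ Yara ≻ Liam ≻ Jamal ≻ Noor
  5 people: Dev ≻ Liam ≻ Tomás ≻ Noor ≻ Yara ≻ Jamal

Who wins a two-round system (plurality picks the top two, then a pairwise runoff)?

Liam

Round 1 first-place votes: Dev 5, Yara 0, Jamal 0, Tomás 5, Noor 8, Liam 6. Noor and Liam advance.
Runoff: Noor is ranked above Liam on 8 ballots, Liam above Noor on 16.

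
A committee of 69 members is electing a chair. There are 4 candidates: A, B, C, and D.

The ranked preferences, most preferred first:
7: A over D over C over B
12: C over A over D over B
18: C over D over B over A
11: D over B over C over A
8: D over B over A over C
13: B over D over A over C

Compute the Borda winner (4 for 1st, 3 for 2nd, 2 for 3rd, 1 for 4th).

D

A: 7×4 + 12×3 + 18×1 + 11×1 + 8×2 + 13×2 = 135
B: 7×1 + 12×1 + 18×2 + 11×3 + 8×3 + 13×4 = 164
C: 7×2 + 12×4 + 18×4 + 11×2 + 8×1 + 13×1 = 177
D: 7×3 + 12×2 + 18×3 + 11×4 + 8×4 + 13×3 = 214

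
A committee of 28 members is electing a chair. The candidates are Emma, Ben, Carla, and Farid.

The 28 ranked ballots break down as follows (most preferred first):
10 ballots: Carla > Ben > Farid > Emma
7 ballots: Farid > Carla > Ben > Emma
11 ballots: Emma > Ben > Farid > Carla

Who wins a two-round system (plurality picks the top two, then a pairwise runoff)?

Round 1 first-place votes: Emma 11, Ben 0, Carla 10, Farid 7. Emma and Carla advance.
Runoff: Emma is ranked above Carla on 11 ballots, Carla above Emma on 17.

Carla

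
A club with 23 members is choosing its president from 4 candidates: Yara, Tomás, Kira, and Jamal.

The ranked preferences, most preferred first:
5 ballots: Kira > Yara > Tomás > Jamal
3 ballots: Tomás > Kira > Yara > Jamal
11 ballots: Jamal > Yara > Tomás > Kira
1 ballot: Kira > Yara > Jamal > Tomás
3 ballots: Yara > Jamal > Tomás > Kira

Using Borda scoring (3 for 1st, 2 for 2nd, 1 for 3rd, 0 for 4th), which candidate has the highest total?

Yara

Yara: 5×2 + 3×1 + 11×2 + 1×2 + 3×3 = 46
Tomás: 5×1 + 3×3 + 11×1 + 1×0 + 3×1 = 28
Kira: 5×3 + 3×2 + 11×0 + 1×3 + 3×0 = 24
Jamal: 5×0 + 3×0 + 11×3 + 1×1 + 3×2 = 40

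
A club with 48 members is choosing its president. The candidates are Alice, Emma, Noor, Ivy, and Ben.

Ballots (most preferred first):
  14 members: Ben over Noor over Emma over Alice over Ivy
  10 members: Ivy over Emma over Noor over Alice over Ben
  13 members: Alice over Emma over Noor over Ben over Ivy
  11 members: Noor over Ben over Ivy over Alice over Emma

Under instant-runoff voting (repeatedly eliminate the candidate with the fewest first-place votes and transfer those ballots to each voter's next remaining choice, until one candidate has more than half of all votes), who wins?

Noor

Round 1: Alice 13, Emma 0, Noor 11, Ivy 10, Ben 14. Emma eliminated.
Round 2: Alice 13, Noor 11, Ivy 10, Ben 14. Ivy eliminated.
Round 3: Alice 13, Noor 21, Ben 14. Alice eliminated.
Round 4: Noor 34, Ben 14. Noor has a majority (≥25).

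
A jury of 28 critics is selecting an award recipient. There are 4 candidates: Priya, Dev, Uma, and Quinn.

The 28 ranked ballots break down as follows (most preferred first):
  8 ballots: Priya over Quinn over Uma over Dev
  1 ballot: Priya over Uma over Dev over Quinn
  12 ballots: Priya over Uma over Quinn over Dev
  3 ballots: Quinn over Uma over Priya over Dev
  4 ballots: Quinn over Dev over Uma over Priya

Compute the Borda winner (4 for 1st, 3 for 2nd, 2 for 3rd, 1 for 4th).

Priya

Priya: 8×4 + 1×4 + 12×4 + 3×2 + 4×1 = 94
Dev: 8×1 + 1×2 + 12×1 + 3×1 + 4×3 = 37
Uma: 8×2 + 1×3 + 12×3 + 3×3 + 4×2 = 72
Quinn: 8×3 + 1×1 + 12×2 + 3×4 + 4×4 = 77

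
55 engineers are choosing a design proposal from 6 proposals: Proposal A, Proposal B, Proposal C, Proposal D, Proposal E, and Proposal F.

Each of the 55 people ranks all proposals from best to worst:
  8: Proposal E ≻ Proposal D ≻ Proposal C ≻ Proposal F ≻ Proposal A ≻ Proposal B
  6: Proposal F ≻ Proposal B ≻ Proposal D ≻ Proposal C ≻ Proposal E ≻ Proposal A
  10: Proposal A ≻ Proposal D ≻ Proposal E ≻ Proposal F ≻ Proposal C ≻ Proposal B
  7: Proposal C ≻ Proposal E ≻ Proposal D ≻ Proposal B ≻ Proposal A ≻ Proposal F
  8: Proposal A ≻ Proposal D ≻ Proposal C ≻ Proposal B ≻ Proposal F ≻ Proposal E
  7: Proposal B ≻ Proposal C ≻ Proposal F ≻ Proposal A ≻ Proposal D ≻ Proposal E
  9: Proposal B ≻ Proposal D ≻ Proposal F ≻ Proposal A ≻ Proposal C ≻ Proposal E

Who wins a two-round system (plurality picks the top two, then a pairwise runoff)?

Proposal B

Round 1 first-place votes: Proposal A 18, Proposal B 16, Proposal C 7, Proposal D 0, Proposal E 8, Proposal F 6. Proposal A and Proposal B advance.
Runoff: Proposal A is ranked above Proposal B on 26 ballots, Proposal B above Proposal A on 29.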